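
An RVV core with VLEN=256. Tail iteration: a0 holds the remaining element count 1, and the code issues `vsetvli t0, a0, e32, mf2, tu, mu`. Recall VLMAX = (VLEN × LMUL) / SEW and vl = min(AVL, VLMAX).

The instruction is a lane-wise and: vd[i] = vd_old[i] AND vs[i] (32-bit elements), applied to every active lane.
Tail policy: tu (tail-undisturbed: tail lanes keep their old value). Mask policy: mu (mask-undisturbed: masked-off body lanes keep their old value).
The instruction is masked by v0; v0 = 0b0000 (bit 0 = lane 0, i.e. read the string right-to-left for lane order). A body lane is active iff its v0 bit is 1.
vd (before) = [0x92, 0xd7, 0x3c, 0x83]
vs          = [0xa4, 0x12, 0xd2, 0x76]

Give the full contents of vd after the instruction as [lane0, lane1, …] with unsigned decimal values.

vd = [146, 215, 60, 131]

VLMAX = (256 × 1/2) / 32 = 4 lanes
vl = min(AVL, VLMAX) = min(1, 4) = 1
lane  0: mask-off/keep ⇒ 0x92
lane  1: tail/keep ⇒ 0xd7
lane  2: tail/keep ⇒ 0x3c
lane  3: tail/keep ⇒ 0x83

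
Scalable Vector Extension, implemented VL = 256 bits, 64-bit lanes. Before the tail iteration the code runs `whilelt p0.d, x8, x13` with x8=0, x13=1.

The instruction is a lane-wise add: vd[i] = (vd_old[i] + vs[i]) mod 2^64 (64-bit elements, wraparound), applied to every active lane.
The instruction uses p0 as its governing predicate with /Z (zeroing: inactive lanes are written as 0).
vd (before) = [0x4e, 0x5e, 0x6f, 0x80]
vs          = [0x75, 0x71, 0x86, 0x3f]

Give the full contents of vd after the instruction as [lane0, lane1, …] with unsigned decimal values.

256-bit reg / 64-bit elem → 4 lanes
p0[j] = (0+j < 1); true for j=0..0 → 1 lanes set
vd[0] add(0x4e,0x75) -> 0xc3
vd[1] tail/zero -> 0x00
vd[2] tail/zero -> 0x00
vd[3] tail/zero -> 0x00

vd = [195, 0, 0, 0]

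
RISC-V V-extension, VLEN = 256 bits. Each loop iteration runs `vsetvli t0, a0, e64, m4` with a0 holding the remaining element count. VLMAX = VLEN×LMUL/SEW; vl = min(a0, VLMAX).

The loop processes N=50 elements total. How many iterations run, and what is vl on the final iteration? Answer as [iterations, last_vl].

[iterations, last_vl] = [4, 2]

lanes per group: 256·4/64 = 16
N=50: ⌈50/16⌉ = 4 iters; last vl = 50 − 3×16 = 2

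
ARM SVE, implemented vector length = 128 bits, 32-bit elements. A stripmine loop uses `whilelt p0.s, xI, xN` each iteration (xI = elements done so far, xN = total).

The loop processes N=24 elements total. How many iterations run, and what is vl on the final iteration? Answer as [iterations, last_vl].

register lanes = 128/32 = 4
iterations = ceil(24/4) = 6; final-pass vl = 4

[iterations, last_vl] = [6, 4]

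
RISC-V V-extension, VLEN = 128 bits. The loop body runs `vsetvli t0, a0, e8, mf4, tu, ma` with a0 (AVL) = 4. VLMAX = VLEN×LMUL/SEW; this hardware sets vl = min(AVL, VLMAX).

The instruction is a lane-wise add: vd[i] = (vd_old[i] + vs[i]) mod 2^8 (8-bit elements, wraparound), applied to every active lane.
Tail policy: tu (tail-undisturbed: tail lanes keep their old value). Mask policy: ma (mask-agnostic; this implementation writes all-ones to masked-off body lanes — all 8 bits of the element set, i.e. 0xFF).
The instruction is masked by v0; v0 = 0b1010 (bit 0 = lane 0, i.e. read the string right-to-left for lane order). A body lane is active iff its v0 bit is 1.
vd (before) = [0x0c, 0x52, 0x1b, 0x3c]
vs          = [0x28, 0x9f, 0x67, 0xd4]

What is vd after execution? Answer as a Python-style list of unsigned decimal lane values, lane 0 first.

vd = [255, 241, 255, 16]

VLMAX = VLEN×LMUL/SEW = 128×1/4/8 = 4
AVL=4 ≤ VLMAX=4, so vl = 4
vd[0] mask-off/ones -> 0xff
vd[1] add(0x52,0x9f) -> 0xf1
vd[2] mask-off/ones -> 0xff
vd[3] add(0x3c,0xd4) -> 0x10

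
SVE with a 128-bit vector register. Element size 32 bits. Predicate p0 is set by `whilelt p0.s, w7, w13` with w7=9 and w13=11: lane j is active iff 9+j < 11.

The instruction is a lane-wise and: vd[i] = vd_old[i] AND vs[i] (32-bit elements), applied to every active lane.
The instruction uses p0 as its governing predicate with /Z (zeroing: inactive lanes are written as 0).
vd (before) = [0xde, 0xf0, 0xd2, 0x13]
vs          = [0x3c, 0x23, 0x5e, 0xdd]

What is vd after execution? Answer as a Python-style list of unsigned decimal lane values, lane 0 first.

register lanes = 128/32 = 4
active while 9+j < 11, i.e. j ∈ [0,2) capped at 4 ⇒ 2
[0] and(0xde,0x3c) = 0x1c
[1] and(0xf0,0x23) = 0x20
[2] tail/zero = 0x00
[3] tail/zero = 0x00

vd = [28, 32, 0, 0]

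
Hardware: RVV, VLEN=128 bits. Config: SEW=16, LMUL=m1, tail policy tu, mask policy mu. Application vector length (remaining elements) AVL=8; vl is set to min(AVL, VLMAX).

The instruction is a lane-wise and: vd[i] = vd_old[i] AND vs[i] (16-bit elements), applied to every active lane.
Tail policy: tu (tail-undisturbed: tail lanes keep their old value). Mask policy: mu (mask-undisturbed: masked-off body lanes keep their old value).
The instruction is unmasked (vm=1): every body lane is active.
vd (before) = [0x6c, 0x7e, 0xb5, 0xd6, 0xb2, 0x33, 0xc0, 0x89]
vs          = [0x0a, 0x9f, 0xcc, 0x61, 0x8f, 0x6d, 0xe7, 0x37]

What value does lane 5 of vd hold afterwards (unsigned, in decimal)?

VLMAX = VLEN×LMUL/SEW = 128×1/16 = 8
vl ← min(8, 8) = 8
[0] and(0x6c,0x0a) = 0x08
[1] and(0x7e,0x9f) = 0x1e
[2] and(0xb5,0xcc) = 0x84
[3] and(0xd6,0x61) = 0x40
[4] and(0xb2,0x8f) = 0x82
[5] and(0x33,0x6d) = 0x21
[6] and(0xc0,0xe7) = 0xc0
[7] and(0x89,0x37) = 0x01

vd[5] = 33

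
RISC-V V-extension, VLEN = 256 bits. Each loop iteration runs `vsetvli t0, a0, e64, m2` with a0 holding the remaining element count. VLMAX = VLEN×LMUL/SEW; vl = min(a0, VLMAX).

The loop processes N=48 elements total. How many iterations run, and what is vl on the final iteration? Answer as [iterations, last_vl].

[iterations, last_vl] = [6, 8]

lanes per group: 256·2/64 = 8
N=48: ⌈48/8⌉ = 6 iters; last vl = 48 − 5×8 = 8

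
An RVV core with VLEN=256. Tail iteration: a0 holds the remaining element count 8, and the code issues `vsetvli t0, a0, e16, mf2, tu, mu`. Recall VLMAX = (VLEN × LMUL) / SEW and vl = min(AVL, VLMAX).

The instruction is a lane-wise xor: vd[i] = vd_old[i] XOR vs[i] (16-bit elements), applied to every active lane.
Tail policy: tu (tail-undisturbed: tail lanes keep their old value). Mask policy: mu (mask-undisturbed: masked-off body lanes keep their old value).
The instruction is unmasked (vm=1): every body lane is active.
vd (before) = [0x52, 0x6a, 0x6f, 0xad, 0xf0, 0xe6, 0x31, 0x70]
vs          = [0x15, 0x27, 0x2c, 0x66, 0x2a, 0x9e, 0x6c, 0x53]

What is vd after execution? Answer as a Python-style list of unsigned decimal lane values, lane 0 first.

VLMAX = VLEN×LMUL/SEW = 256×1/2/16 = 8
vl = min(AVL, VLMAX) = min(8, 8) = 8
vd[0] xor(0x52,0x15) -> 0x47
vd[1] xor(0x6a,0x27) -> 0x4d
vd[2] xor(0x6f,0x2c) -> 0x43
vd[3] xor(0xad,0x66) -> 0xcb
vd[4] xor(0xf0,0x2a) -> 0xda
vd[5] xor(0xe6,0x9e) -> 0x78
vd[6] xor(0x31,0x6c) -> 0x5d
vd[7] xor(0x70,0x53) -> 0x23

vd = [71, 77, 67, 203, 218, 120, 93, 35]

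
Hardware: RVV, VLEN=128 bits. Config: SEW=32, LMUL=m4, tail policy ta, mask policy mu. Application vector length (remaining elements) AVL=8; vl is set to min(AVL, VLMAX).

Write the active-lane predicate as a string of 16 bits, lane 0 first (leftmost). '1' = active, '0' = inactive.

lanes per group: 128·4/32 = 16
AVL=8 ≤ VLMAX=16, so vl = 8
bits (lane 0 leftmost): 1111111100000000

predicate = 1111111100000000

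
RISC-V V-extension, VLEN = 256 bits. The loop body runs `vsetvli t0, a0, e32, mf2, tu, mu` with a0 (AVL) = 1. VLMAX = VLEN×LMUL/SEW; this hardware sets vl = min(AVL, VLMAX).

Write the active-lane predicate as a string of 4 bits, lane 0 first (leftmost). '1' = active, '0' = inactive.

VLMAX = (256 × 1/2) / 32 = 4 lanes
AVL=1 ≤ VLMAX=4, so vl = 1
bits (lane 0 leftmost): 1000

predicate = 1000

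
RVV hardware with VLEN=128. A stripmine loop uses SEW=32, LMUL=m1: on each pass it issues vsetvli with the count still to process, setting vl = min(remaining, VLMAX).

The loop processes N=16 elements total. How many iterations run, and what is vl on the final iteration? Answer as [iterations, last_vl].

[iterations, last_vl] = [4, 4]

lanes per group: 128·1/32 = 4
N=16: ⌈16/4⌉ = 4 iters; last vl = 16 − 3×4 = 4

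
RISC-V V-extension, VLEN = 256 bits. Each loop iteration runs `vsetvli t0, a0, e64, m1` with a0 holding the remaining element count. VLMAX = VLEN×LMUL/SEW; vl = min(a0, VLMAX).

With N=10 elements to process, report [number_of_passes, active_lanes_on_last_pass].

[iterations, last_vl] = [3, 2]

VLMAX = (256 × 1) / 64 = 4 lanes
N=10: ⌈10/4⌉ = 3 iters; last vl = 10 − 2×4 = 2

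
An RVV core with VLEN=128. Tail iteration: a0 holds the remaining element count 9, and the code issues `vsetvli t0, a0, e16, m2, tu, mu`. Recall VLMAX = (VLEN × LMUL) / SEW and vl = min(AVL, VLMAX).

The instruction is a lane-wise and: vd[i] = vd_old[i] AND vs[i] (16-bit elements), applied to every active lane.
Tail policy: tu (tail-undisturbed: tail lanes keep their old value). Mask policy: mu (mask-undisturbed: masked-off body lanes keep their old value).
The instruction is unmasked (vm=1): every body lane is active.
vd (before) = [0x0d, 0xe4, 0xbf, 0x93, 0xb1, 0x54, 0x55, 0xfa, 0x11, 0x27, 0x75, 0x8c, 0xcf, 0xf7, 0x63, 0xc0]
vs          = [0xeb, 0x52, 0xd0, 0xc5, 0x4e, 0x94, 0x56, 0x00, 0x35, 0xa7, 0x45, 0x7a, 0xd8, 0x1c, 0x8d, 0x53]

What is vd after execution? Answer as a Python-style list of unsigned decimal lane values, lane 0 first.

lanes per group: 128·2/16 = 16
vl = min(AVL, VLMAX) = min(9, 16) = 9
lane  0: and(0x0d,0xeb) ⇒ 0x09
lane  1: and(0xe4,0x52) ⇒ 0x40
lane  2: and(0xbf,0xd0) ⇒ 0x90
lane  3: and(0x93,0xc5) ⇒ 0x81
lane  4: and(0xb1,0x4e) ⇒ 0x00
lane  5: and(0x54,0x94) ⇒ 0x14
lane  6: and(0x55,0x56) ⇒ 0x54
lane  7: and(0xfa,0x00) ⇒ 0x00
lane  8: and(0x11,0x35) ⇒ 0x11
lane  9: tail/keep ⇒ 0x27
lane 10: tail/keep ⇒ 0x75
lane 11: tail/keep ⇒ 0x8c
lane 12: tail/keep ⇒ 0xcf
lane 13: tail/keep ⇒ 0xf7
lane 14: tail/keep ⇒ 0x63
lane 15: tail/keep ⇒ 0xc0

vd = [9, 64, 144, 129, 0, 20, 84, 0, 17, 39, 117, 140, 207, 247, 99, 192]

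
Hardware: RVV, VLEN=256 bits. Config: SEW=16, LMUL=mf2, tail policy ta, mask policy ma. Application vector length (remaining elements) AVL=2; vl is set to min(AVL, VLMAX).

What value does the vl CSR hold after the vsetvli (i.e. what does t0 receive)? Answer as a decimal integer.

VLMAX = VLEN×LMUL/SEW = 256×1/2/16 = 8
vl = min(AVL, VLMAX) = min(2, 8) = 2

vl = 2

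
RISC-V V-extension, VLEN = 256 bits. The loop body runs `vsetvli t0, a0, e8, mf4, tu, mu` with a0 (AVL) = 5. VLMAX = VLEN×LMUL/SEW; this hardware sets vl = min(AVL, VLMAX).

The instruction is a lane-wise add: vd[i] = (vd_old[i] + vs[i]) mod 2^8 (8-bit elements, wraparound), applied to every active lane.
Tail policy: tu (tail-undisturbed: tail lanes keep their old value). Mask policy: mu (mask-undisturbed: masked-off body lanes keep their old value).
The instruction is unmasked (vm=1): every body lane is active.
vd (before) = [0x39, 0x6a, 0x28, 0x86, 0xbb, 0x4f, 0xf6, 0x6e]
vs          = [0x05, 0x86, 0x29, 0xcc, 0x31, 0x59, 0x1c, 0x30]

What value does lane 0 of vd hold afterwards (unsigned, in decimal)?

vd[0] = 62

VLMAX = (256 × 1/4) / 8 = 8 lanes
vl ← min(5, 8) = 5
  i=0: add(0x39,0x05) → 62
  i=1: add(0x6a,0x86) → 240
  i=2: add(0x28,0x29) → 81
  i=3: add(0x86,0xcc) → 82
  i=4: add(0xbb,0x31) → 236
  i=5: tail/keep → 79
  i=6: tail/keep → 246
  i=7: tail/keep → 110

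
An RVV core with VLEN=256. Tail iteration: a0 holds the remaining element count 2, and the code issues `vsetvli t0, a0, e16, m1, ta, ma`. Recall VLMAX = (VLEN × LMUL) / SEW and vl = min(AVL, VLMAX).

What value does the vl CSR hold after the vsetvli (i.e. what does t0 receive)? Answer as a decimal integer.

VLMAX = VLEN×LMUL/SEW = 256×1/16 = 16
AVL=2 ≤ VLMAX=16, so vl = 2

vl = 2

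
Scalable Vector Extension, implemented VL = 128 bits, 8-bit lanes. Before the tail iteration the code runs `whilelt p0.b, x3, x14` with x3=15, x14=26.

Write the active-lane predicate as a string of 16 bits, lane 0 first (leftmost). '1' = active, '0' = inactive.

predicate = 1111111111100000

register lanes = 128/8 = 16
active while 15+j < 26, i.e. j ∈ [0,11) capped at 16 ⇒ 11
bits (lane 0 leftmost): 1111111111100000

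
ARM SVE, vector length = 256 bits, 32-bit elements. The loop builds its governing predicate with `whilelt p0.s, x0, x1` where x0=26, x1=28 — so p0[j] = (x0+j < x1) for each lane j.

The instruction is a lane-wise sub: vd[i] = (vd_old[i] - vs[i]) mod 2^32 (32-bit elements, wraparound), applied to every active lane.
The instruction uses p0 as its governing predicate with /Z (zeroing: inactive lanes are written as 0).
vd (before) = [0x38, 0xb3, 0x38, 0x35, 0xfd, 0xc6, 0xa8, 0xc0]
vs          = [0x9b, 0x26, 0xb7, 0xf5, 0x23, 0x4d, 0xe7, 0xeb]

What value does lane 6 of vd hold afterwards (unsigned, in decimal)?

vd[6] = 0

lane count: 256 div 32 = 8
whilelt: lane j active iff 26+j < 28 → j < 2 → 2 active
[0] sub(0x38,0x9b) = 0xffffff9d
[1] sub(0xb3,0x26) = 0x8d
[2] tail/zero = 0x00
[3] tail/zero = 0x00
[4] tail/zero = 0x00
[5] tail/zero = 0x00
[6] tail/zero = 0x00
[7] tail/zero = 0x00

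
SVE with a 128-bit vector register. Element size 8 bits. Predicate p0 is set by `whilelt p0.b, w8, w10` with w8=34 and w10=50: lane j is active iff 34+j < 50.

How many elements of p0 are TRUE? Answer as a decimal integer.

128-bit reg / 8-bit elem → 16 lanes
p0[j] = (34+j < 50); true for j=0..15 → 16 lanes set

vl = 16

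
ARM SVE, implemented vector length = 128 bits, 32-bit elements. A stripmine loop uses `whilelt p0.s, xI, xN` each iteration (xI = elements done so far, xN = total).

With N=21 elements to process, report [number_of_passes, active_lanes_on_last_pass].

[iterations, last_vl] = [6, 1]

register lanes = 128/32 = 4
21 elements at 4/iter → 6 passes, remainder 1 on the last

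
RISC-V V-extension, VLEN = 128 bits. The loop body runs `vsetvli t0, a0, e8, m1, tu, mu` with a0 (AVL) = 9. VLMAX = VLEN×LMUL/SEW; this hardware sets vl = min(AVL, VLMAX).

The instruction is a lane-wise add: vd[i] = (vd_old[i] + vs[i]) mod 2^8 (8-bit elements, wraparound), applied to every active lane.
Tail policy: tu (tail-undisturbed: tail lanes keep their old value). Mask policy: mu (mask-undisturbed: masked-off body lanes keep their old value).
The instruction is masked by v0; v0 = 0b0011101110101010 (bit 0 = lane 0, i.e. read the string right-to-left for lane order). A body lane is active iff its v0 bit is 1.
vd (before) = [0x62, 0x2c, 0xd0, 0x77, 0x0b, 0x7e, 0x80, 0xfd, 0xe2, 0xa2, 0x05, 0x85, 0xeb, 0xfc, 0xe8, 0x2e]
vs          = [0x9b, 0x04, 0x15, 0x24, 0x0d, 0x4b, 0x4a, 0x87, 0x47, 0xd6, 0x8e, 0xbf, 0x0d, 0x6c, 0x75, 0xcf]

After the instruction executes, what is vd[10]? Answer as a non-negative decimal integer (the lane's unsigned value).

vd[10] = 5

VLMAX = VLEN×LMUL/SEW = 128×1/8 = 16
vl = min(AVL, VLMAX) = min(9, 16) = 9
vd[0] mask-off/keep -> 0x62
vd[1] add(0x2c,0x04) -> 0x30
vd[2] mask-off/keep -> 0xd0
vd[3] add(0x77,0x24) -> 0x9b
vd[4] mask-off/keep -> 0x0b
vd[5] add(0x7e,0x4b) -> 0xc9
vd[6] mask-off/keep -> 0x80
vd[7] add(0xfd,0x87) -> 0x84
vd[8] add(0xe2,0x47) -> 0x29
vd[9] tail/keep -> 0xa2
vd[10] tail/keep -> 0x05
vd[11] tail/keep -> 0x85
vd[12] tail/keep -> 0xeb
vd[13] tail/keep -> 0xfc
vd[14] tail/keep -> 0xe8
vd[15] tail/keep -> 0x2e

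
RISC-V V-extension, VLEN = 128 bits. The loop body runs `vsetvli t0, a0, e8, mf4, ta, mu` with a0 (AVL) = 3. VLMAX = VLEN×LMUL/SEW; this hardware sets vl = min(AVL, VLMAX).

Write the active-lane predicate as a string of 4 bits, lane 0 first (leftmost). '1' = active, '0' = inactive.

VLMAX = (128 × 1/4) / 8 = 4 lanes
AVL=3 ≤ VLMAX=4, so vl = 3
bits (lane 0 leftmost): 1110

predicate = 1110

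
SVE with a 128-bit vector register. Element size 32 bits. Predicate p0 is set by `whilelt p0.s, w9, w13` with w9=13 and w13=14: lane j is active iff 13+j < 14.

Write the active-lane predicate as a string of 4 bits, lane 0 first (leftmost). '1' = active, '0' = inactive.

predicate = 1000

register lanes = 128/32 = 4
active while 13+j < 14, i.e. j ∈ [0,1) capped at 4 ⇒ 1
bits (lane 0 leftmost): 1000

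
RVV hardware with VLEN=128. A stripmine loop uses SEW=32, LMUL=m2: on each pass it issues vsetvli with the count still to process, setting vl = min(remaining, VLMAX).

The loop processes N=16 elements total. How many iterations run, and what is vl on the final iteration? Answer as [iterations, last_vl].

VLMAX = (128 × 2) / 32 = 8 lanes
iterations = ceil(16/8) = 2; final-pass vl = 8

[iterations, last_vl] = [2, 8]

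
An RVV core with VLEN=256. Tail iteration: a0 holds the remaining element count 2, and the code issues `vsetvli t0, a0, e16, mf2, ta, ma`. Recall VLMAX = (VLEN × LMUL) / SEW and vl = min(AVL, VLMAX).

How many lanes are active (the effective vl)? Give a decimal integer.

vl = 2

lanes per group: 256·1/2/16 = 8
vl ← min(2, 8) = 2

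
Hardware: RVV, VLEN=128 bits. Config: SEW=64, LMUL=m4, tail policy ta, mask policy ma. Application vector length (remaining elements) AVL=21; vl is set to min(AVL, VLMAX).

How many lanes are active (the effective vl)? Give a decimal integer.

vl = 8

VLMAX = (128 × 4) / 64 = 8 lanes
vl = min(AVL, VLMAX) = min(21, 8) = 8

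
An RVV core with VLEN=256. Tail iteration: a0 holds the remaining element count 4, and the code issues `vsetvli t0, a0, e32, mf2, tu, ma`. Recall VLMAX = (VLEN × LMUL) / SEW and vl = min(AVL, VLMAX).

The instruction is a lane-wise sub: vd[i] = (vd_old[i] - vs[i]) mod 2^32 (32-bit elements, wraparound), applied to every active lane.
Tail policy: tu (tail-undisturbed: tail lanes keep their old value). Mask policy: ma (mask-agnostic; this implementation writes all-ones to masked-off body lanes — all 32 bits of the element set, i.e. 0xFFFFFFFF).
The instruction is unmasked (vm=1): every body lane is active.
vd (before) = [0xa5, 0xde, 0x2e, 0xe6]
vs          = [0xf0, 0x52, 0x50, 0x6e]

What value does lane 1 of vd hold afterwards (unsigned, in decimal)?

vd[1] = 140

VLMAX = VLEN×LMUL/SEW = 256×1/2/32 = 4
vl = min(AVL, VLMAX) = min(4, 4) = 4
  i=0: sub(0xa5,0xf0) → 4294967221
  i=1: sub(0xde,0x52) → 140
  i=2: sub(0x2e,0x50) → 4294967262
  i=3: sub(0xe6,0x6e) → 120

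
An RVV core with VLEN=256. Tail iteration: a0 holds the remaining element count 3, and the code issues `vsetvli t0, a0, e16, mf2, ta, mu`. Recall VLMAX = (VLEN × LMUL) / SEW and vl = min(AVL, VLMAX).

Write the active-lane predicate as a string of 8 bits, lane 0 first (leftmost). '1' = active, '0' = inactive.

lanes per group: 256·1/2/16 = 8
vl ← min(3, 8) = 3
bits (lane 0 leftmost): 11100000

predicate = 11100000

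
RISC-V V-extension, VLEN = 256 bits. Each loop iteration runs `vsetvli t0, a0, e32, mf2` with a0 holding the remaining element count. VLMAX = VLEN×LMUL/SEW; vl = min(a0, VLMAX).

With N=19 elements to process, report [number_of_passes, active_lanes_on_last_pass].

[iterations, last_vl] = [5, 3]

lanes per group: 256·1/2/32 = 4
N=19: ⌈19/4⌉ = 5 iters; last vl = 19 − 4×4 = 3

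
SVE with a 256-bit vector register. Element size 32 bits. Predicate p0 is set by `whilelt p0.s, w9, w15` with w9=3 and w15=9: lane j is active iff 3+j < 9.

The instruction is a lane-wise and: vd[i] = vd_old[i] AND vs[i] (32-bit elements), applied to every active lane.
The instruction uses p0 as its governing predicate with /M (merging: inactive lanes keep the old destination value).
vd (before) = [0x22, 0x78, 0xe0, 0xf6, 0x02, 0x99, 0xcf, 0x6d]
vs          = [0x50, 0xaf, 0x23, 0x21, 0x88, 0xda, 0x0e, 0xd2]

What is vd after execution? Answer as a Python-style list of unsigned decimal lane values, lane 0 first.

vd = [0, 40, 32, 32, 0, 152, 207, 109]

lane count: 256 div 32 = 8
p0[j] = (3+j < 9); true for j=0..5 → 6 lanes set
  i=0: and(0x22,0x50) → 0
  i=1: and(0x78,0xaf) → 40
  i=2: and(0xe0,0x23) → 32
  i=3: and(0xf6,0x21) → 32
  i=4: and(0x02,0x88) → 0
  i=5: and(0x99,0xda) → 152
  i=6: tail/keep → 207
  i=7: tail/keep → 109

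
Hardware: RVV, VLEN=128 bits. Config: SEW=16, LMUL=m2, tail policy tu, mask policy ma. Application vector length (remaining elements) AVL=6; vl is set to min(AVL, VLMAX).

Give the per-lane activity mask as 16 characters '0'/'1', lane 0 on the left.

VLMAX = (128 × 2) / 16 = 16 lanes
vl ← min(6, 16) = 6
bits (lane 0 leftmost): 1111110000000000

predicate = 1111110000000000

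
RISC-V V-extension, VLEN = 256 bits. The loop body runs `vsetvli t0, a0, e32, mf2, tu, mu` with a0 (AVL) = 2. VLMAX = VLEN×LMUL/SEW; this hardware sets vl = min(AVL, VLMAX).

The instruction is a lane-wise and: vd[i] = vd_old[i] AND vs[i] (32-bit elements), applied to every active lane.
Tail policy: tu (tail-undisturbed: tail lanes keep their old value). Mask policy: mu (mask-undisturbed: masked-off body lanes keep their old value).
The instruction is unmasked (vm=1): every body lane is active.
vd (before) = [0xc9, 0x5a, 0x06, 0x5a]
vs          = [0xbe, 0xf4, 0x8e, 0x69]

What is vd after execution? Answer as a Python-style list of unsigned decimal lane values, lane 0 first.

VLMAX = VLEN×LMUL/SEW = 256×1/2/32 = 4
AVL=2 ≤ VLMAX=4, so vl = 2
  i=0: and(0xc9,0xbe) → 136
  i=1: and(0x5a,0xf4) → 80
  i=2: tail/keep → 6
  i=3: tail/keep → 90

vd = [136, 80, 6, 90]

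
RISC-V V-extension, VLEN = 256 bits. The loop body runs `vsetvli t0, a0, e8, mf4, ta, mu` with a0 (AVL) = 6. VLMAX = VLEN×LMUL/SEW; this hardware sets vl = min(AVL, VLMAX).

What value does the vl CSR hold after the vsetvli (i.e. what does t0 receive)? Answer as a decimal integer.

vl = 6

lanes per group: 256·1/4/8 = 8
vl = min(AVL, VLMAX) = min(6, 8) = 6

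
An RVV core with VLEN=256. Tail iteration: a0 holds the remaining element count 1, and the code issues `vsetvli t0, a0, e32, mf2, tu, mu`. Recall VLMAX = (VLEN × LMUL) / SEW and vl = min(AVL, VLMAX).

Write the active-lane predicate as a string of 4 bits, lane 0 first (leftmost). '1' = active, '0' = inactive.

predicate = 1000

VLMAX = VLEN×LMUL/SEW = 256×1/2/32 = 4
vl = min(AVL, VLMAX) = min(1, 4) = 1
bits (lane 0 leftmost): 1000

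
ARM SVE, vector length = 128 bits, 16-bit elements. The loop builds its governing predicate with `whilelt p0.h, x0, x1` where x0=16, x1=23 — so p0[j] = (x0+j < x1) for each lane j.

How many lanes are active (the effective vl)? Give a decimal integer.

vl = 7

register lanes = 128/16 = 8
p0[j] = (16+j < 23); true for j=0..6 → 7 lanes set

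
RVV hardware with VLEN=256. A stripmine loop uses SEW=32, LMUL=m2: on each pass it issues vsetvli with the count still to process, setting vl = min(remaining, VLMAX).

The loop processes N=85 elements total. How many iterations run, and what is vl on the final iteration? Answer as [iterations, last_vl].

VLMAX = (256 × 2) / 32 = 16 lanes
N=85: ⌈85/16⌉ = 6 iters; last vl = 85 − 5×16 = 5

[iterations, last_vl] = [6, 5]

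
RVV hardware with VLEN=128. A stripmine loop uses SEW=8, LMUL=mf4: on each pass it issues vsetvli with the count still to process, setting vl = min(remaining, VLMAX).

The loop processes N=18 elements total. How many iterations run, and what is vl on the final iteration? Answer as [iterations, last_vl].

VLMAX = VLEN×LMUL/SEW = 128×1/4/8 = 4
iterations = ceil(18/4) = 5; final-pass vl = 2

[iterations, last_vl] = [5, 2]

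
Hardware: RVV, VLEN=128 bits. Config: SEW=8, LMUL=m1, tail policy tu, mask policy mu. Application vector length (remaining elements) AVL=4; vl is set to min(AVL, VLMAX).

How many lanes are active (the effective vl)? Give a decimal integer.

vl = 4

VLMAX = VLEN×LMUL/SEW = 128×1/8 = 16
vl ← min(4, 16) = 4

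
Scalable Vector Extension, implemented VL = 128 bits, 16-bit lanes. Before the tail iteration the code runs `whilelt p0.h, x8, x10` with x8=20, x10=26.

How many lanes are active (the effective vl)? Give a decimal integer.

128-bit reg / 16-bit elem → 8 lanes
whilelt: lane j active iff 20+j < 26 → j < 6 → 6 active

vl = 6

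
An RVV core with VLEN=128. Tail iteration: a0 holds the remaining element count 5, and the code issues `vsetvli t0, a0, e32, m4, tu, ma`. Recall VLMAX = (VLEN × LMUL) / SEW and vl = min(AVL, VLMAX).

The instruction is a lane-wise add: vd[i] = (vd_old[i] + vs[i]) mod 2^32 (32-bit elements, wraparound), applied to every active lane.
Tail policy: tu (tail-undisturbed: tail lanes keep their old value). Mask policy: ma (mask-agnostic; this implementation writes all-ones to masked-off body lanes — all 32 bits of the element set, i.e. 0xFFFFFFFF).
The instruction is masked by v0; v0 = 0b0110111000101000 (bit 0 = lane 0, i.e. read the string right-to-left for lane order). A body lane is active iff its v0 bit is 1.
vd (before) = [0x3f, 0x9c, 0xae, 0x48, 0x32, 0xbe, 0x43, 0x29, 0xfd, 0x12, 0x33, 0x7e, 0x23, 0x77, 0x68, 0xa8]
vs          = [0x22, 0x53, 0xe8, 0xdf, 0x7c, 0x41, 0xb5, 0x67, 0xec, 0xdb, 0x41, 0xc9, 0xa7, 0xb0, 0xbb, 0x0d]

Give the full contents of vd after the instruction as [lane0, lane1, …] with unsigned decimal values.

vd = [4294967295, 4294967295, 4294967295, 295, 4294967295, 190, 67, 41, 253, 18, 51, 126, 35, 119, 104, 168]

VLMAX = VLEN×LMUL/SEW = 128×4/32 = 16
vl = min(AVL, VLMAX) = min(5, 16) = 5
vd[0] mask-off/ones -> 0xffffffff
vd[1] mask-off/ones -> 0xffffffff
vd[2] mask-off/ones -> 0xffffffff
vd[3] add(0x48,0xdf) -> 0x127
vd[4] mask-off/ones -> 0xffffffff
vd[5] tail/keep -> 0xbe
vd[6] tail/keep -> 0x43
vd[7] tail/keep -> 0x29
vd[8] tail/keep -> 0xfd
vd[9] tail/keep -> 0x12
vd[10] tail/keep -> 0x33
vd[11] tail/keep -> 0x7e
vd[12] tail/keep -> 0x23
vd[13] tail/keep -> 0x77
vd[14] tail/keep -> 0x68
vd[15] tail/keep -> 0xa8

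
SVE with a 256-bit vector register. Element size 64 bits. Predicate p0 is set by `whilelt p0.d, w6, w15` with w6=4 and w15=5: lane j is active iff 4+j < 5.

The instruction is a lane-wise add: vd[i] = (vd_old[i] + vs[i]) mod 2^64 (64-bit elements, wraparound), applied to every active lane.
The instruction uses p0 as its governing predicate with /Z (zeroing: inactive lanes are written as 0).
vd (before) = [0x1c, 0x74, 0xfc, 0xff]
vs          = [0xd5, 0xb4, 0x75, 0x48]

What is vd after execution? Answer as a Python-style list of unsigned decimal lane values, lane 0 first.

vd = [241, 0, 0, 0]

lane count: 256 div 64 = 4
whilelt: lane j active iff 4+j < 5 → j < 1 → 1 active
  i=0: add(0x1c,0xd5) → 241
  i=1: tail/zero → 0
  i=2: tail/zero → 0
  i=3: tail/zero → 0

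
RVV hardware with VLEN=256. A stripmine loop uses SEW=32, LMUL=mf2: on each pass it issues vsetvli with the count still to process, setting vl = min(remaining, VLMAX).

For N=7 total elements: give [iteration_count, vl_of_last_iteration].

VLMAX = VLEN×LMUL/SEW = 256×1/2/32 = 4
7 elements at 4/iter → 2 passes, remainder 3 on the last

[iterations, last_vl] = [2, 3]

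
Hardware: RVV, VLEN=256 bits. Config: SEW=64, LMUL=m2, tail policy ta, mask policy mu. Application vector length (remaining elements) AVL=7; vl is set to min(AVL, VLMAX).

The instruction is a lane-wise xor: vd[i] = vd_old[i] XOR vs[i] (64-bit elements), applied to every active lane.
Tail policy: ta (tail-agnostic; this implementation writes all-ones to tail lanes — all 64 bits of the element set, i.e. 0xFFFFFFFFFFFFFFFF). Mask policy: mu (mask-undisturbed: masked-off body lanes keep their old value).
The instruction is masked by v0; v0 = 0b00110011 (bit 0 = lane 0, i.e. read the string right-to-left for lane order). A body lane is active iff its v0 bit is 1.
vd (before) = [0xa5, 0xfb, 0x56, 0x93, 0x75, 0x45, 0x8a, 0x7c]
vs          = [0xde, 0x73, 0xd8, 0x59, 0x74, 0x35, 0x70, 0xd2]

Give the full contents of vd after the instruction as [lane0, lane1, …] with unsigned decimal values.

VLMAX = (256 × 2) / 64 = 8 lanes
vl = min(AVL, VLMAX) = min(7, 8) = 7
[0] xor(0xa5,0xde) = 0x7b
[1] xor(0xfb,0x73) = 0x88
[2] mask-off/keep = 0x56
[3] mask-off/keep = 0x93
[4] xor(0x75,0x74) = 0x01
[5] xor(0x45,0x35) = 0x70
[6] mask-off/keep = 0x8a
[7] tail/ones = 0xffffffffffffffff

vd = [123, 136, 86, 147, 1, 112, 138, 18446744073709551615]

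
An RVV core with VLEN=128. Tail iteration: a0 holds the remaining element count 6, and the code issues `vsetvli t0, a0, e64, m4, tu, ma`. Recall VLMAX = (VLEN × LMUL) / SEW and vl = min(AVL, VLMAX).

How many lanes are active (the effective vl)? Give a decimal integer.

vl = 6

VLMAX = (128 × 4) / 64 = 8 lanes
vl ← min(6, 8) = 6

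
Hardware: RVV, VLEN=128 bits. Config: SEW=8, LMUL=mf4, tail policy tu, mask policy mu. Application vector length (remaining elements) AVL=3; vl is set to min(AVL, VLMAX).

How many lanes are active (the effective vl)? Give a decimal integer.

VLMAX = (128 × 1/4) / 8 = 4 lanes
vl = min(AVL, VLMAX) = min(3, 4) = 3

vl = 3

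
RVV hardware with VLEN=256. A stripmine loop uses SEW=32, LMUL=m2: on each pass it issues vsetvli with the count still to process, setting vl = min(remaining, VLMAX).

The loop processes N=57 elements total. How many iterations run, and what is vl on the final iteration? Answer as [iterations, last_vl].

[iterations, last_vl] = [4, 9]

lanes per group: 256·2/32 = 16
iterations = ceil(57/16) = 4; final-pass vl = 9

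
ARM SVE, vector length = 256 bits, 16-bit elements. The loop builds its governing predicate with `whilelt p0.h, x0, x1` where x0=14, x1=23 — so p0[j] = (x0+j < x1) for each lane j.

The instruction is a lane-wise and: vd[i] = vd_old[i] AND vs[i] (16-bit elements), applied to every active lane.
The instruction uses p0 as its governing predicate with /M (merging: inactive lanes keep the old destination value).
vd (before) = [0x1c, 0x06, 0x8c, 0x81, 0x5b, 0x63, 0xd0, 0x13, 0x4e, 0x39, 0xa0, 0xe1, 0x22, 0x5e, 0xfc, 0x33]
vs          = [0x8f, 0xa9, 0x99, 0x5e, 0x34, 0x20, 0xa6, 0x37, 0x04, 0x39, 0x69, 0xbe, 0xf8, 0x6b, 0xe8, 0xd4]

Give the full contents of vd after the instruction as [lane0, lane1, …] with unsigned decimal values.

256-bit reg / 16-bit elem → 16 lanes
p0[j] = (14+j < 23); true for j=0..8 → 9 lanes set
[0] and(0x1c,0x8f) = 0x0c
[1] and(0x06,0xa9) = 0x00
[2] and(0x8c,0x99) = 0x88
[3] and(0x81,0x5e) = 0x00
[4] and(0x5b,0x34) = 0x10
[5] and(0x63,0x20) = 0x20
[6] and(0xd0,0xa6) = 0x80
[7] and(0x13,0x37) = 0x13
[8] and(0x4e,0x04) = 0x04
[9] tail/keep = 0x39
[10] tail/keep = 0xa0
[11] tail/keep = 0xe1
[12] tail/keep = 0x22
[13] tail/keep = 0x5e
[14] tail/keep = 0xfc
[15] tail/keep = 0x33

vd = [12, 0, 136, 0, 16, 32, 128, 19, 4, 57, 160, 225, 34, 94, 252, 51]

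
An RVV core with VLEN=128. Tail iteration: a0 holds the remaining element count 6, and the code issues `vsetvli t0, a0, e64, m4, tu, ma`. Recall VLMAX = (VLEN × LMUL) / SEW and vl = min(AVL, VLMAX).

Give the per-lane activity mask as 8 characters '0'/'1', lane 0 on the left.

lanes per group: 128·4/64 = 8
AVL=6 ≤ VLMAX=8, so vl = 6
bits (lane 0 leftmost): 11111100

predicate = 11111100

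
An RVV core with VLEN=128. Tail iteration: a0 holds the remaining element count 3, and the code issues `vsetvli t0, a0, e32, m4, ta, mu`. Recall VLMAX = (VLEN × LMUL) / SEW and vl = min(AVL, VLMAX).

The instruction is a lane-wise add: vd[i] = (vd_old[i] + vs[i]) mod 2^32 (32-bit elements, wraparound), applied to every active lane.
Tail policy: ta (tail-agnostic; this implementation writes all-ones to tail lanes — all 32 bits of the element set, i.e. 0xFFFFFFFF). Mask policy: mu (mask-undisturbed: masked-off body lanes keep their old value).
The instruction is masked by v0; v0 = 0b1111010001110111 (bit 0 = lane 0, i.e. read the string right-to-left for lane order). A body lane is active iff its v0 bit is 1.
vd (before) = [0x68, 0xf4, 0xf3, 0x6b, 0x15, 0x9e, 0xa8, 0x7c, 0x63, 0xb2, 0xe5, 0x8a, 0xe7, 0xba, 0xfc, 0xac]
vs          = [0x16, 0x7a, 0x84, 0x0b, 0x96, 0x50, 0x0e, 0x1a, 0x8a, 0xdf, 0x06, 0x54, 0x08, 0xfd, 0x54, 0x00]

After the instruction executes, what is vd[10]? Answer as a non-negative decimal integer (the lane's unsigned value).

VLMAX = VLEN×LMUL/SEW = 128×4/32 = 16
vl ← min(3, 16) = 3
  i=0: add(0x68,0x16) → 126
  i=1: add(0xf4,0x7a) → 366
  i=2: add(0xf3,0x84) → 375
  i=3: tail/ones → 4294967295
  i=4: tail/ones → 4294967295
  i=5: tail/ones → 4294967295
  i=6: tail/ones → 4294967295
  i=7: tail/ones → 4294967295
  i=8: tail/ones → 4294967295
  i=9: tail/ones → 4294967295
  i=10: tail/ones → 4294967295
  i=11: tail/ones → 4294967295
  i=12: tail/ones → 4294967295
  i=13: tail/ones → 4294967295
  i=14: tail/ones → 4294967295
  i=15: tail/ones → 4294967295

vd[10] = 4294967295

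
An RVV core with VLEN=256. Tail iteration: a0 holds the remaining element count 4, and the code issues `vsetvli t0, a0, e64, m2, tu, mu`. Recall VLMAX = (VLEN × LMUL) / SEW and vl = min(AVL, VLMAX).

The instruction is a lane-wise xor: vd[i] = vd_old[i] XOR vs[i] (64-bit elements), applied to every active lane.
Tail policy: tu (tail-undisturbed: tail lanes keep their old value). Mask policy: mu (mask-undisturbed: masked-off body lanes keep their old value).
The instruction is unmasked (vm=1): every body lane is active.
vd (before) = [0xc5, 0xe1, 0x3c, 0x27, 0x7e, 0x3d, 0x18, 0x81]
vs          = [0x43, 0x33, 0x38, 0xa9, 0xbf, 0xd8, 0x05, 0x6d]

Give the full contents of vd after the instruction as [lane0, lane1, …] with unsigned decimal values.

vd = [134, 210, 4, 142, 126, 61, 24, 129]

VLMAX = VLEN×LMUL/SEW = 256×2/64 = 8
vl = min(AVL, VLMAX) = min(4, 8) = 4
lane  0: xor(0xc5,0x43) ⇒ 0x86
lane  1: xor(0xe1,0x33) ⇒ 0xd2
lane  2: xor(0x3c,0x38) ⇒ 0x04
lane  3: xor(0x27,0xa9) ⇒ 0x8e
lane  4: tail/keep ⇒ 0x7e
lane  5: tail/keep ⇒ 0x3d
lane  6: tail/keep ⇒ 0x18
lane  7: tail/keep ⇒ 0x81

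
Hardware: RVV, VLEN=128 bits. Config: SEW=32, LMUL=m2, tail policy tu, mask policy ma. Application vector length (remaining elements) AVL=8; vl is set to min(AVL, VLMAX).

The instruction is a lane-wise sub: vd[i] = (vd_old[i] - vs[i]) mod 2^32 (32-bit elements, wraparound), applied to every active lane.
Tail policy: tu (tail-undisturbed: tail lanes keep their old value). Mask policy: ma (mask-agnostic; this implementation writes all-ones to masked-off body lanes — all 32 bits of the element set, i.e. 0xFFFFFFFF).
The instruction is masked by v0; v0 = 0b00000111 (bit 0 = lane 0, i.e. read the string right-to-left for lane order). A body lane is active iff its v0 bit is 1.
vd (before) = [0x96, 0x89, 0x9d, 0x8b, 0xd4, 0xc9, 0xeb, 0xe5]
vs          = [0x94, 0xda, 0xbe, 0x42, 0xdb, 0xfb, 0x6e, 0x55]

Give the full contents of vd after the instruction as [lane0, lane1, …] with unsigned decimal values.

VLMAX = VLEN×LMUL/SEW = 128×2/32 = 8
vl = min(AVL, VLMAX) = min(8, 8) = 8
  i=0: sub(0x96,0x94) → 2
  i=1: sub(0x89,0xda) → 4294967215
  i=2: sub(0x9d,0xbe) → 4294967263
  i=3: mask-off/ones → 4294967295
  i=4: mask-off/ones → 4294967295
  i=5: mask-off/ones → 4294967295
  i=6: mask-off/ones → 4294967295
  i=7: mask-off/ones → 4294967295

vd = [2, 4294967215, 4294967263, 4294967295, 4294967295, 4294967295, 4294967295, 4294967295]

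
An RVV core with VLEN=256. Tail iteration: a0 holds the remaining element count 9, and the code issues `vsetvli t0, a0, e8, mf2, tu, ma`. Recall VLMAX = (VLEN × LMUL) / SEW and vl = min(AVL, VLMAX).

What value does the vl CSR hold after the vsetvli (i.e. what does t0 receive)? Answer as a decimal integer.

vl = 9

VLMAX = VLEN×LMUL/SEW = 256×1/2/8 = 16
vl = min(AVL, VLMAX) = min(9, 16) = 9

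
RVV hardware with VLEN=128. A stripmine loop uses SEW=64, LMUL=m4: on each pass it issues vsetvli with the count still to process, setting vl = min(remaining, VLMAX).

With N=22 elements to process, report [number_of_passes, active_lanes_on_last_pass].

[iterations, last_vl] = [3, 6]

lanes per group: 128·4/64 = 8
22 elements at 8/iter → 3 passes, remainder 6 on the last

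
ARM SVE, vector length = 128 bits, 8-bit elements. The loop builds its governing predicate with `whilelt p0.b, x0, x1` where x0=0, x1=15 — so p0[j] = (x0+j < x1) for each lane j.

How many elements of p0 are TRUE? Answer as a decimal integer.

vl = 15

register lanes = 128/8 = 16
p0[j] = (0+j < 15); true for j=0..14 → 15 lanes set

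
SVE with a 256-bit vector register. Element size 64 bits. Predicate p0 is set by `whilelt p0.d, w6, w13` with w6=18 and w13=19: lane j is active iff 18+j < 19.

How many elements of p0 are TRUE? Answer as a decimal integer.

vl = 1

register lanes = 256/64 = 4
whilelt: lane j active iff 18+j < 19 → j < 1 → 1 active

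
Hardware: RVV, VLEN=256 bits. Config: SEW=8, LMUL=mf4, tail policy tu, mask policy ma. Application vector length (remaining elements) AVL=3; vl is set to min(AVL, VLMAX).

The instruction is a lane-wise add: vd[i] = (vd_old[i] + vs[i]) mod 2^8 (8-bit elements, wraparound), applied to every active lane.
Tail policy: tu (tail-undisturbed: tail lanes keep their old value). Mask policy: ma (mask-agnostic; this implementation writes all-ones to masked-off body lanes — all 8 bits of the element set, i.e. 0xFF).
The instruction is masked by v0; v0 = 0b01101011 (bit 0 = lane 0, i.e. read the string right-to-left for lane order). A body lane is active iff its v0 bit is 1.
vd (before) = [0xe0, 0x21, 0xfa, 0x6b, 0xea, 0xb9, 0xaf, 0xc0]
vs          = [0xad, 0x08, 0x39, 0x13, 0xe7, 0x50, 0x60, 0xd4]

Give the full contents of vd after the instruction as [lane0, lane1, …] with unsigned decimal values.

vd = [141, 41, 255, 107, 234, 185, 175, 192]

VLMAX = (256 × 1/4) / 8 = 8 lanes
vl ← min(3, 8) = 3
vd[0] add(0xe0,0xad) -> 0x8d
vd[1] add(0x21,0x08) -> 0x29
vd[2] mask-off/ones -> 0xff
vd[3] tail/keep -> 0x6b
vd[4] tail/keep -> 0xea
vd[5] tail/keep -> 0xb9
vd[6] tail/keep -> 0xaf
vd[7] tail/keep -> 0xc0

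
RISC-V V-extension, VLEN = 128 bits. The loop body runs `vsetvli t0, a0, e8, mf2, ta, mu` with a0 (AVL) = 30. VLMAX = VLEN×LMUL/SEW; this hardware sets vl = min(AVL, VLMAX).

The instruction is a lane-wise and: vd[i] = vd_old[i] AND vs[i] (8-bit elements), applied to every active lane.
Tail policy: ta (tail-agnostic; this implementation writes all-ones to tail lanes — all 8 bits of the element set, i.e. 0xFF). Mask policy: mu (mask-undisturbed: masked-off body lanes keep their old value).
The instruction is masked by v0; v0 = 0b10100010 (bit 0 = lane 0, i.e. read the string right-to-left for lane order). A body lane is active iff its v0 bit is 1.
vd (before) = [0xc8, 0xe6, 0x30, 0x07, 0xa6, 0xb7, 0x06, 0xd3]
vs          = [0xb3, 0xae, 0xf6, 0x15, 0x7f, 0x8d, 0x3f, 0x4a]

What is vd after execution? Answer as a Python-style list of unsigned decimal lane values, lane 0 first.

VLMAX = VLEN×LMUL/SEW = 128×1/2/8 = 8
AVL=30 > VLMAX=8, so vl = 8
[0] mask-off/keep = 0xc8
[1] and(0xe6,0xae) = 0xa6
[2] mask-off/keep = 0x30
[3] mask-off/keep = 0x07
[4] mask-off/keep = 0xa6
[5] and(0xb7,0x8d) = 0x85
[6] mask-off/keep = 0x06
[7] and(0xd3,0x4a) = 0x42

vd = [200, 166, 48, 7, 166, 133, 6, 66]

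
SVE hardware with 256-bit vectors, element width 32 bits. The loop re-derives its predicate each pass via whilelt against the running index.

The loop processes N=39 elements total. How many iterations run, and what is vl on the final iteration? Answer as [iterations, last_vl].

register lanes = 256/32 = 8
N=39: ⌈39/8⌉ = 5 iters; last vl = 39 − 4×8 = 7

[iterations, last_vl] = [5, 7]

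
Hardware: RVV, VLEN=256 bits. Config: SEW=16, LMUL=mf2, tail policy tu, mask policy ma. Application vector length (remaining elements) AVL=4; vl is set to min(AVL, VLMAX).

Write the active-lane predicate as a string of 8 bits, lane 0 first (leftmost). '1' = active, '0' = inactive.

predicate = 11110000

lanes per group: 256·1/2/16 = 8
vl ← min(4, 8) = 4
bits (lane 0 leftmost): 11110000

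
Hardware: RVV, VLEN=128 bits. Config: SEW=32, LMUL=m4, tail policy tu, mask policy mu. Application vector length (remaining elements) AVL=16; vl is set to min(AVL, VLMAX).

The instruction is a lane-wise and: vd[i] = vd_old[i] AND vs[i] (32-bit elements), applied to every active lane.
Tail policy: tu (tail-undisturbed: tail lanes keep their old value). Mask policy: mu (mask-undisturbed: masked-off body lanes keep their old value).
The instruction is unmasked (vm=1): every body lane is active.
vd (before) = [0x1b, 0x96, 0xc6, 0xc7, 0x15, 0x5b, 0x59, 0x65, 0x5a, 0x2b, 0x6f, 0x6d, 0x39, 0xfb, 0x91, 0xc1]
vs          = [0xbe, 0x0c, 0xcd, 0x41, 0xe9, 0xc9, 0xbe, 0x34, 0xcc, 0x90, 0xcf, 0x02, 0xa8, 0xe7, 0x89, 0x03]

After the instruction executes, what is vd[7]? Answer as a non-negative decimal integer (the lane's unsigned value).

VLMAX = VLEN×LMUL/SEW = 128×4/32 = 16
vl = min(AVL, VLMAX) = min(16, 16) = 16
[0] and(0x1b,0xbe) = 0x1a
[1] and(0x96,0x0c) = 0x04
[2] and(0xc6,0xcd) = 0xc4
[3] and(0xc7,0x41) = 0x41
[4] and(0x15,0xe9) = 0x01
[5] and(0x5b,0xc9) = 0x49
[6] and(0x59,0xbe) = 0x18
[7] and(0x65,0x34) = 0x24
[8] and(0x5a,0xcc) = 0x48
[9] and(0x2b,0x90) = 0x00
[10] and(0x6f,0xcf) = 0x4f
[11] and(0x6d,0x02) = 0x00
[12] and(0x39,0xa8) = 0x28
[13] and(0xfb,0xe7) = 0xe3
[14] and(0x91,0x89) = 0x81
[15] and(0xc1,0x03) = 0x01

vd[7] = 36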